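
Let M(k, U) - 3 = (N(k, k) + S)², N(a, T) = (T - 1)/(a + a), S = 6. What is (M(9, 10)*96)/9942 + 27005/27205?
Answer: 1038917009/730274697 ≈ 1.4226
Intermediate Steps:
N(a, T) = (-1 + T)/(2*a) (N(a, T) = (-1 + T)/((2*a)) = (-1 + T)*(1/(2*a)) = (-1 + T)/(2*a))
M(k, U) = 3 + (6 + (-1 + k)/(2*k))² (M(k, U) = 3 + ((-1 + k)/(2*k) + 6)² = 3 + (6 + (-1 + k)/(2*k))²)
(M(9, 10)*96)/9942 + 27005/27205 = (((¼)*(1 - 26*9 + 181*9²)/9²)*96)/9942 + 27005/27205 = (((¼)*(1/81)*(1 - 234 + 181*81))*96)*(1/9942) + 27005*(1/27205) = (((¼)*(1/81)*(1 - 234 + 14661))*96)*(1/9942) + 5401/5441 = (((¼)*(1/81)*14428)*96)*(1/9942) + 5401/5441 = ((3607/81)*96)*(1/9942) + 5401/5441 = (115424/27)*(1/9942) + 5401/5441 = 57712/134217 + 5401/5441 = 1038917009/730274697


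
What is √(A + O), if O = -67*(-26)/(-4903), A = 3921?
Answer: √94249981663/4903 ≈ 62.615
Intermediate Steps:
O = -1742/4903 (O = 1742*(-1/4903) = -1742/4903 ≈ -0.35529)
√(A + O) = √(3921 - 1742/4903) = √(19222921/4903) = √94249981663/4903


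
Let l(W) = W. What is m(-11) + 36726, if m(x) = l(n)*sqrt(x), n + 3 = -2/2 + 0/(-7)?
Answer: 36726 - 4*I*sqrt(11) ≈ 36726.0 - 13.266*I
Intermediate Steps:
n = -4 (n = -3 + (-2/2 + 0/(-7)) = -3 + (-2*1/2 + 0*(-1/7)) = -3 + (-1 + 0) = -3 - 1 = -4)
m(x) = -4*sqrt(x)
m(-11) + 36726 = -4*I*sqrt(11) + 36726 = 36726 - 4*I*sqrt(11)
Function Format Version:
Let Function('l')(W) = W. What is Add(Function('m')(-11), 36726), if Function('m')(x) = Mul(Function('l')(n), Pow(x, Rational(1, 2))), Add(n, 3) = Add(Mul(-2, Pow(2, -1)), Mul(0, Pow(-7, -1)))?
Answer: Add(36726, Mul(-4, I, Pow(11, Rational(1, 2)))) ≈ Add(36726., Mul(-13.266, I))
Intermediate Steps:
n = -4 (n = Add(-3, Add(Mul(-2, Pow(2, -1)), Mul(0, Pow(-7, -1)))) = Add(-3, Add(Mul(-2, Rational(1, 2)), Mul(0, Rational(-1, 7)))) = Add(-3, Add(-1, 0)) = Add(-3, -1) = -4)
Function('m')(x) = Mul(-4, Pow(x, Rational(1, 2)))
Add(Function('m')(-11), 36726) = Add(Mul(-4, Pow(-11, Rational(1, 2))), 36726) = Add(Mul(-4, Mul(I, Pow(11, Rational(1, 2)))), 36726) = Add(Mul(-4, I, Pow(11, Rational(1, 2))), 36726) = Add(36726, Mul(-4, I, Pow(11, Rational(1, 2))))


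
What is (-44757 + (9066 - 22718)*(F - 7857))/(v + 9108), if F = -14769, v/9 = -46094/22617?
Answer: 155225695527/4568462 ≈ 33978.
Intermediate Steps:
v = -46094/2513 (v = 9*(-46094/22617) = -46094/2513 ≈ -18.342)
(-44757 + (9066 - 22718)*(F - 7857))/(v + 9108) = (-44757 + (9066 - 22718)*(-14769 - 7857))/(-46094/2513 + 9108) = (-44757 - 13652*(-22626))/(22842310/2513) = (-44757 + 308890152)*(2513/22842310) = 308845395*(2513/22842310) = 155225695527/4568462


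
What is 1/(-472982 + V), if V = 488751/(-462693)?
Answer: -154231/72948649759 ≈ -2.1142e-6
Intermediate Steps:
V = -162917/154231 (V = 488751*(-1/462693) = -162917/154231 ≈ -1.0563)
1/(-472982 + V) = 1/(-472982 - 162917/154231) = 1/(-72948649759/154231) = -154231/72948649759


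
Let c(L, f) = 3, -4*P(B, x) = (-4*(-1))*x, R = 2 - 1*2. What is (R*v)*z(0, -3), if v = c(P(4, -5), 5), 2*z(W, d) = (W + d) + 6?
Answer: 0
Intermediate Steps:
R = 0 (R = 2 - 2 = 0)
z(W, d) = 3 + W/2 + d/2 (z(W, d) = ((W + d) + 6)/2 = (6 + W + d)/2 = 3 + W/2 + d/2)
P(B, x) = -x (P(B, x) = -(-4*(-1))*x/4 = -x)
v = 3
(R*v)*z(0, -3) = (0*3)*(3 + (1/2)*0 + (1/2)*(-3)) = 0*(3 + 0 - 3/2) = 0*(3/2) = 0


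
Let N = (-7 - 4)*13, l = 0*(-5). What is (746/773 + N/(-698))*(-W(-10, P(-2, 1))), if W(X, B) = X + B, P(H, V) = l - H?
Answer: 2524988/269777 ≈ 9.3595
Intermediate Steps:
l = 0
N = -143 (N = -11*13 = -143)
P(H, V) = -H (P(H, V) = 0 - H = -H)
W(X, B) = B + X
(746/773 + N/(-698))*(-W(-10, P(-2, 1))) = (746/773 - 143/(-698))*(-(-1*(-2) - 10)) = (746*(1/773) - 143*(-1/698))*(-(2 - 10)) = (746/773 + 143/698)*(-1*(-8)) = (631247/539554)*8 = 2524988/269777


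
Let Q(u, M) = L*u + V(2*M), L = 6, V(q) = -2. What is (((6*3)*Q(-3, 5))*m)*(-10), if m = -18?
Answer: -64800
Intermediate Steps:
Q(u, M) = -2 + 6*u (Q(u, M) = 6*u - 2 = -2 + 6*u)
(((6*3)*Q(-3, 5))*m)*(-10) = (((6*3)*(-2 + 6*(-3)))*(-18))*(-10) = ((18*(-2 - 18))*(-18))*(-10) = ((18*(-20))*(-18))*(-10) = -360*(-18)*(-10) = 6480*(-10) = -64800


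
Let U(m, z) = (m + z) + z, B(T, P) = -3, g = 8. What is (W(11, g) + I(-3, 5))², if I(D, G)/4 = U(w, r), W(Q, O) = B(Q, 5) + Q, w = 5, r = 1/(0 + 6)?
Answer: 7744/9 ≈ 860.44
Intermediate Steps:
r = ⅙ (r = 1/6 = ⅙ ≈ 0.16667)
U(m, z) = m + 2*z
W(Q, O) = -3 + Q
I(D, G) = 64/3 (I(D, G) = 4*(5 + 2*(⅙)) = 4*(5 + ⅓) = 4*(16/3) = 64/3)
(W(11, g) + I(-3, 5))² = ((-3 + 11) + 64/3)² = (8 + 64/3)² = (88/3)² = 7744/9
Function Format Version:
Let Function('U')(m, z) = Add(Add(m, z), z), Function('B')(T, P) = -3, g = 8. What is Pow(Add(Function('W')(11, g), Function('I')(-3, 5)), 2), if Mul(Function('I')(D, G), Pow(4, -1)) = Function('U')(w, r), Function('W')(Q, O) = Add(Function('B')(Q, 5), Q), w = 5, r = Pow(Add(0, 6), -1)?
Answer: Rational(7744, 9) ≈ 860.44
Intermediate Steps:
r = Rational(1, 6) (r = Pow(6, -1) = Rational(1, 6) ≈ 0.16667)
Function('U')(m, z) = Add(m, Mul(2, z))
Function('W')(Q, O) = Add(-3, Q)
Function('I')(D, G) = Rational(64, 3) (Function('I')(D, G) = Mul(4, Add(5, Mul(2, Rational(1, 6)))) = Mul(4, Add(5, Rational(1, 3))) = Mul(4, Rational(16, 3)) = Rational(64, 3))
Pow(Add(Function('W')(11, g), Function('I')(-3, 5)), 2) = Pow(Add(Add(-3, 11), Rational(64, 3)), 2) = Pow(Add(8, Rational(64, 3)), 2) = Pow(Rational(88, 3), 2) = Rational(7744, 9)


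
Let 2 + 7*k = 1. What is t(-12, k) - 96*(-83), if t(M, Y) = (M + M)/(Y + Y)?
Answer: 8052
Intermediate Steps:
k = -⅐ (k = -2/7 + (⅐)*1 = -2/7 + ⅐ = -⅐ ≈ -0.14286)
t(M, Y) = M/Y (t(M, Y) = (2*M)/((2*Y)) = (2*M)*(1/(2*Y)) = M/Y)
t(-12, k) - 96*(-83) = -12/(-⅐) - 96*(-83) = -12*(-7) + 7968 = 84 + 7968 = 8052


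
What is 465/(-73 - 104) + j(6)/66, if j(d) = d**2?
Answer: -1351/649 ≈ -2.0817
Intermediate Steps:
465/(-73 - 104) + j(6)/66 = 465/(-73 - 104) + 6**2/66 = 465/(-177) + 36*(1/66) = 465*(-1/177) + 6/11 = -155/59 + 6/11 = -1351/649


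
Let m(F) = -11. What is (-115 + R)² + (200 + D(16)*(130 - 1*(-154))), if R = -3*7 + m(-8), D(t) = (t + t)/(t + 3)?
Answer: 423459/19 ≈ 22287.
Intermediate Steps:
D(t) = 2*t/(3 + t) (D(t) = (2*t)/(3 + t) = 2*t/(3 + t))
R = -32 (R = -3*7 - 11 = -21 - 11 = -32)
(-115 + R)² + (200 + D(16)*(130 - 1*(-154))) = (-115 - 32)² + (200 + (2*16/(3 + 16))*(130 - 1*(-154))) = (-147)² + (200 + (2*16/19)*(130 + 154)) = 21609 + (200 + (2*16*(1/19))*284) = 21609 + (200 + (32/19)*284) = 21609 + (200 + 9088/19) = 21609 + 12888/19 = 423459/19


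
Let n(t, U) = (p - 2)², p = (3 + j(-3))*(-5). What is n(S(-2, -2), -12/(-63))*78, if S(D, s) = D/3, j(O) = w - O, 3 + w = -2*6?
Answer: 144222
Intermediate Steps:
w = -15 (w = -3 - 2*6 = -3 - 12 = -15)
j(O) = -15 - O
S(D, s) = D/3 (S(D, s) = D*(⅓) = D/3)
p = 45 (p = (3 + (-15 - 1*(-3)))*(-5) = (3 + (-15 + 3))*(-5) = (3 - 12)*(-5) = -9*(-5) = 45)
n(t, U) = 1849 (n(t, U) = (45 - 2)² = 43² = 1849)
n(S(-2, -2), -12/(-63))*78 = 1849*78 = 144222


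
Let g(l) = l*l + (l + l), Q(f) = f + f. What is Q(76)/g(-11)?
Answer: 152/99 ≈ 1.5354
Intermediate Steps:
Q(f) = 2*f
g(l) = l² + 2*l
Q(76)/g(-11) = (2*76)/((-11*(2 - 11))) = 152/((-11*(-9))) = 152/99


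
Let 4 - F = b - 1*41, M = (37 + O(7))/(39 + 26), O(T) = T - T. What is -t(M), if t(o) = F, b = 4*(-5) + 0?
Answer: -65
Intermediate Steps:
O(T) = 0
M = 37/65 (M = (37 + 0)/(39 + 26) = 37/65 ≈ 0.56923)
b = -20 (b = -20 + 0 = -20)
F = 65 (F = 4 - (-20 - 1*41) = 4 - (-20 - 41) = 4 - 1*(-61) = 4 + 61 = 65)
t(o) = 65
-t(M) = -1*65 = -65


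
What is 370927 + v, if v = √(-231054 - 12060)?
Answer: 370927 + I*√243114 ≈ 3.7093e+5 + 493.07*I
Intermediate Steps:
v = I*√243114 (v = √(-243114) = I*√243114 ≈ 493.07*I)
370927 + v = 370927 + I*√243114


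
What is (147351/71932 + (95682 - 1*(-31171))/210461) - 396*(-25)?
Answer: 149915054883607/15138880652 ≈ 9902.7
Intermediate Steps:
(147351/71932 + (95682 - 1*(-31171))/210461) - 396*(-25) = (147351*(1/71932) + (95682 + 31171)*(1/210461)) - 1*(-9900) = (147351/71932 + 126853*(1/210461)) + 9900 = (147351/71932 + 126853/210461) + 9900 = 40136428807/15138880652 + 9900 = 149915054883607/15138880652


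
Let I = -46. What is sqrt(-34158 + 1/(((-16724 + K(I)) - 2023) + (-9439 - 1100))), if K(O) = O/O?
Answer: I*sqrt(29294284252835)/29285 ≈ 184.82*I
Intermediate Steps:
K(O) = 1
sqrt(-34158 + 1/(((-16724 + K(I)) - 2023) + (-9439 - 1100))) = sqrt(-34158 + 1/(((-16724 + 1) - 2023) + (-9439 - 1100))) = sqrt(-34158 + 1/((-16723 - 2023) - 10539)) = sqrt(-34158 + 1/(-18746 - 10539)) = sqrt(-34158 + 1/(-29285)) = sqrt(-34158 - 1/29285) = sqrt(-1000317031/29285) = I*sqrt(29294284252835)/29285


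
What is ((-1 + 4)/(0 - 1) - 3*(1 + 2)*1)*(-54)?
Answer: 648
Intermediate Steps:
((-1 + 4)/(0 - 1) - 3*(1 + 2)*1)*(-54) = (3/(-1) - 3*3*1)*(-54) = (3*(-1) - 9*1)*(-54) = (-3 - 9)*(-54) = -12*(-54) = 648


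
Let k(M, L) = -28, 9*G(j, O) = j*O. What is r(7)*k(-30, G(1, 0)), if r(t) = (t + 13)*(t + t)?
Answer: -7840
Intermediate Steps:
G(j, O) = O*j/9 (G(j, O) = (j*O)/9 = (O*j)/9 = O*j/9)
r(t) = 2*t*(13 + t) (r(t) = (13 + t)*(2*t) = 2*t*(13 + t))
r(7)*k(-30, G(1, 0)) = (2*7*(13 + 7))*(-28) = (2*7*20)*(-28) = 280*(-28) = -7840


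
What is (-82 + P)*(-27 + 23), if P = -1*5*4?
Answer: 408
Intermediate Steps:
P = -20 (P = -5*4 = -20)
(-82 + P)*(-27 + 23) = (-82 - 20)*(-27 + 23) = -102*(-4) = 408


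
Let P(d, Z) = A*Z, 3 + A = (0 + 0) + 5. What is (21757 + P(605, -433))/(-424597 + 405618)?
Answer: -20891/18979 ≈ -1.1007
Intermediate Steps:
A = 2 (A = -3 + ((0 + 0) + 5) = -3 + (0 + 5) = -3 + 5 = 2)
P(d, Z) = 2*Z
(21757 + P(605, -433))/(-424597 + 405618) = (21757 + 2*(-433))/(-424597 + 405618) = (21757 - 866)/(-18979) = 20891*(-1/18979) = -20891/18979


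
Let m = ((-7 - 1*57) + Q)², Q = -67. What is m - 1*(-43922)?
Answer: 61083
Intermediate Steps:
m = 17161 (m = ((-7 - 1*57) - 67)² = ((-7 - 57) - 67)² = (-64 - 67)² = (-131)² = 17161)
m - 1*(-43922) = 17161 - 1*(-43922) = 17161 + 43922 = 61083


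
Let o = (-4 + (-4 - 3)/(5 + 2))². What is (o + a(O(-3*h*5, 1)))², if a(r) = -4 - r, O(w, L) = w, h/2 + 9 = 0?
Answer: 62001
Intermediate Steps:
h = -18 (h = -18 + 2*0 = -18 + 0 = -18)
o = 25 (o = (-4 - 7/7)² = (-4 - 7*⅐)² = (-4 - 1)² = (-5)² = 25)
(o + a(O(-3*h*5, 1)))² = (25 + (-4 - (-3*(-18))*5))² = (25 + (-4 - 54*5))² = (25 + (-4 - 1*270))² = (25 + (-4 - 270))² = (25 - 274)² = (-249)² = 62001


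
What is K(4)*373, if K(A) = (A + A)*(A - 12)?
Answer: -23872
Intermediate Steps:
K(A) = 2*A*(-12 + A) (K(A) = (2*A)*(-12 + A) = 2*A*(-12 + A))
K(4)*373 = (2*4*(-12 + 4))*373 = (2*4*(-8))*373 = -64*373 = -23872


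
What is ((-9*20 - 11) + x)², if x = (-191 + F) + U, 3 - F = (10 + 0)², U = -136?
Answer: 378225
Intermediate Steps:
F = -97 (F = 3 - (10 + 0)² = 3 - 1*10² = 3 - 1*100 = 3 - 100 = -97)
x = -424 (x = (-191 - 97) - 136 = -288 - 136 = -424)
((-9*20 - 11) + x)² = ((-9*20 - 11) - 424)² = ((-180 - 11) - 424)² = (-191 - 424)² = (-615)² = 378225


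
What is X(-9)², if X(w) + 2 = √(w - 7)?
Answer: -12 - 16*I ≈ -12.0 - 16.0*I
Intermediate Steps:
X(w) = -2 + √(-7 + w) (X(w) = -2 + √(w - 7) = -2 + √(-7 + w))
X(-9)² = (-2 + √(-7 - 9))² = (-2 + √(-16))² = (-2 + 4*I)²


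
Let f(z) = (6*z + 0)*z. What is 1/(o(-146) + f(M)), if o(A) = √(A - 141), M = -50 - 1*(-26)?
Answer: 3456/11944223 - I*√287/11944223 ≈ 0.00028934 - 1.4183e-6*I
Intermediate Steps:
M = -24 (M = -50 + 26 = -24)
f(z) = 6*z² (f(z) = (6*z)*z = 6*z²)
o(A) = √(-141 + A)
1/(o(-146) + f(M)) = 1/(√(-141 - 146) + 6*(-24)²) = 1/(√(-287) + 6*576) = 1/(I*√287 + 3456) = 1/(3456 + I*√287)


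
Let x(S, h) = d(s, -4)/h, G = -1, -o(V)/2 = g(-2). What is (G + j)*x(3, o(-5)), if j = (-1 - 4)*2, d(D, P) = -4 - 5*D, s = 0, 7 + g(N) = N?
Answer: 22/9 ≈ 2.4444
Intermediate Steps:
g(N) = -7 + N
o(V) = 18 (o(V) = -2*(-7 - 2) = -2*(-9) = 18)
x(S, h) = -4/h (x(S, h) = (-4 - 5*0)/h = (-4 + 0)/h = -4/h)
j = -10 (j = -5*2 = -10)
(G + j)*x(3, o(-5)) = (-1 - 10)*(-4/18) = -(-44)/18 = -11*(-2/9) = 22/9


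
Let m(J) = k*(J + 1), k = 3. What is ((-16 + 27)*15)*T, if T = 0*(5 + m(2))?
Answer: 0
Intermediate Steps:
m(J) = 3 + 3*J (m(J) = 3*(J + 1) = 3*(1 + J) = 3 + 3*J)
T = 0 (T = 0*(5 + (3 + 3*2)) = 0*(5 + (3 + 6)) = 0*(5 + 9) = 0*14 = 0)
((-16 + 27)*15)*T = ((-16 + 27)*15)*0 = (11*15)*0 = 165*0 = 0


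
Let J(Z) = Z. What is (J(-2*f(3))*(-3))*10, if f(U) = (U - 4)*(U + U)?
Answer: -360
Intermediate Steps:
f(U) = 2*U*(-4 + U) (f(U) = (-4 + U)*(2*U) = 2*U*(-4 + U))
(J(-2*f(3))*(-3))*10 = (-4*3*(-4 + 3)*(-3))*10 = (-4*3*(-1)*(-3))*10 = (-2*(-6)*(-3))*10 = (12*(-3))*10 = -36*10 = -360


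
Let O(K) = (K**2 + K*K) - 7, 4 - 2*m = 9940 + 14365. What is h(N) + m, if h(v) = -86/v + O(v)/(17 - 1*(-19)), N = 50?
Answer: -10812173/900 ≈ -12014.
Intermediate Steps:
m = -24301/2 (m = 2 - (9940 + 14365)/2 = 2 - 1/2*24305 = 2 - 24305/2 = -24301/2 ≈ -12151.)
O(K) = -7 + 2*K**2 (O(K) = (K**2 + K**2) - 7 = 2*K**2 - 7 = -7 + 2*K**2)
h(v) = -7/36 - 86/v + v**2/18 (h(v) = -86/v + (-7 + 2*v**2)/(17 - 1*(-19)) = -86/v + (-7 + 2*v**2)/(17 + 19) = -86/v + (-7 + 2*v**2)/36 = -86/v + (-7 + 2*v**2)*(1/36) = -86/v + (-7/36 + v**2/18) = -7/36 - 86/v + v**2/18)
h(N) + m = (-7/36 - 86/50 + (1/18)*50**2) - 24301/2 = (-7/36 - 86*1/50 + (1/18)*2500) - 24301/2 = (-7/36 - 43/25 + 1250/9) - 24301/2 = 123277/900 - 24301/2 = -10812173/900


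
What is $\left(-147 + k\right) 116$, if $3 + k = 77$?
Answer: $-8468$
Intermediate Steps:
$k = 74$ ($k = -3 + 77 = 74$)
$\left(-147 + k\right) 116 = \left(-147 + 74\right) 116 = \left(-73\right) 116 = -8468$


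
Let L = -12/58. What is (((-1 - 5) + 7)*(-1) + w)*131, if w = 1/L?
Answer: -4585/6 ≈ -764.17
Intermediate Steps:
L = -6/29 (L = -12*1/58 = -6/29 ≈ -0.20690)
w = -29/6 (w = 1/(-6/29) = -29/6 ≈ -4.8333)
(((-1 - 5) + 7)*(-1) + w)*131 = (((-1 - 5) + 7)*(-1) - 29/6)*131 = ((-6 + 7)*(-1) - 29/6)*131 = (1*(-1) - 29/6)*131 = (-1 - 29/6)*131 = -35/6*131 = -4585/6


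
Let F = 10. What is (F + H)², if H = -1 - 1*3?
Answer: 36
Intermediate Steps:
H = -4 (H = -1 - 3 = -4)
(F + H)² = (10 - 4)² = 6² = 36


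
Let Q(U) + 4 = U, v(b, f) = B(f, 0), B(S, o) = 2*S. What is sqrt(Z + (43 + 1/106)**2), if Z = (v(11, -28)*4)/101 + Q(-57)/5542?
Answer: sqrt(1626040613568049139)/29666326 ≈ 42.984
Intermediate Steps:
v(b, f) = 2*f
Q(U) = -4 + U
Z = -1247569/559742 (Z = ((2*(-28))*4)/101 + (-4 - 57)/5542 = -56*4*(1/101) - 61*1/5542 = -224*1/101 - 61/5542 = -224/101 - 61/5542 = -1247569/559742 ≈ -2.2288)
sqrt(Z + (43 + 1/106)**2) = sqrt(-1247569/559742 + (43 + 1/106)**2) = sqrt(-1247569/559742 + (4559/106)**2) = sqrt(-1247569/559742 + 20784481/11236) = sqrt(5809964639309/3144630556) = sqrt(1626040613568049139)/29666326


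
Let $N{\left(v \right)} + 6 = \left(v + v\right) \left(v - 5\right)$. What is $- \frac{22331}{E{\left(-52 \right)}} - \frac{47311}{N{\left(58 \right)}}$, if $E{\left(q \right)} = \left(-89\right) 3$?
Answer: $\frac{124524965}{1639914} \approx 75.934$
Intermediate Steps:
$E{\left(q \right)} = -267$
$N{\left(v \right)} = -6 + 2 v \left(-5 + v\right)$ ($N{\left(v \right)} = -6 + \left(v + v\right) \left(v - 5\right) = -6 + 2 v \left(-5 + v\right)$)
$- \frac{22331}{E{\left(-52 \right)}} - \frac{47311}{N{\left(58 \right)}} = - \frac{22331}{-267} - \frac{47311}{-6 - 580 + 2 \cdot 58^{2}} = \left(-22331\right) \left(- \frac{1}{267}\right) - \frac{47311}{-6 - 580 + 2 \cdot 3364} = \frac{22331}{267} - \frac{47311}{-6 - 580 + 6728} = \frac{22331}{267} - \frac{47311}{6142} = \frac{124524965}{1639914}$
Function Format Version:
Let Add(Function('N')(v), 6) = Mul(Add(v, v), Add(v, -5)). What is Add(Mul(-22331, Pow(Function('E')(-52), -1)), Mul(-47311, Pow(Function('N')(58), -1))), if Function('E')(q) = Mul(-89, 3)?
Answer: Rational(124524965, 1639914) ≈ 75.934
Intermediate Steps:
Function('E')(q) = -267
Function('N')(v) = Add(-6, Mul(2, v, Add(-5, v))) (Function('N')(v) = Add(-6, Mul(Add(v, v), Add(v, -5))) = Add(-6, Mul(Mul(2, v), Add(-5, v))) = Add(-6, Mul(2, v, Add(-5, v))))
Add(Mul(-22331, Pow(Function('E')(-52), -1)), Mul(-47311, Pow(Function('N')(58), -1))) = Add(Mul(-22331, Pow(-267, -1)), Mul(-47311, Pow(Add(-6, Mul(-10, 58), Mul(2, Pow(58, 2))), -1))) = Add(Mul(-22331, Rational(-1, 267)), Mul(-47311, Pow(Add(-6, -580, Mul(2, 3364)), -1))) = Add(Rational(22331, 267), Mul(-47311, Pow(Add(-6, -580, 6728), -1))) = Add(Rational(22331, 267), Mul(-47311, Pow(6142, -1))) = Add(Rational(22331, 267), Mul(-47311, Rational(1, 6142))) = Add(Rational(22331, 267), Rational(-47311, 6142)) = Rational(124524965, 1639914)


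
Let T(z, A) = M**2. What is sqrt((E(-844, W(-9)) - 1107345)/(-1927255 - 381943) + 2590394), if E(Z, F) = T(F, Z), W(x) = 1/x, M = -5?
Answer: sqrt(3453251903777087934)/1154599 ≈ 1609.5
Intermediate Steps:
T(z, A) = 25 (T(z, A) = (-5)**2 = 25)
E(Z, F) = 25
sqrt((E(-844, W(-9)) - 1107345)/(-1927255 - 381943) + 2590394) = sqrt((25 - 1107345)/(-1927255 - 381943) + 2590394) = sqrt(-1107320/(-2309198) + 2590394) = sqrt(-1107320*(-1/2309198) + 2590394) = sqrt(553660/1154599 + 2590394) = sqrt(2990866875666/1154599) = sqrt(3453251903777087934)/1154599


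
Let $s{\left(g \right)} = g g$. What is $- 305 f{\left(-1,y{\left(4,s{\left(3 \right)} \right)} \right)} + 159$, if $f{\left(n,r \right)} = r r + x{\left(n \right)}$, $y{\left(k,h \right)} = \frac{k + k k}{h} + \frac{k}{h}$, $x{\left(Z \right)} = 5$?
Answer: $- \frac{31814}{9} \approx -3534.9$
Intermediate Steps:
$s{\left(g \right)} = g^{2}$
$y{\left(k,h \right)} = \frac{k}{h} + \frac{k + k^{2}}{h}$ ($y{\left(k,h \right)} = \frac{k + k^{2}}{h} + \frac{k}{h} = \frac{k}{h} + \frac{k + k^{2}}{h}$)
$f{\left(n,r \right)} = 5 + r^{2}$ ($f{\left(n,r \right)} = r r + 5 = r^{2} + 5 = 5 + r^{2}$)
$- 305 f{\left(-1,y{\left(4,s{\left(3 \right)} \right)} \right)} + 159 = - 305 \left(5 + \left(\frac{4 \left(2 + 4\right)}{3^{2}}\right)^{2}\right) + 159 = - 305 \left(5 + \left(4 \cdot \frac{1}{9} \cdot 6\right)^{2}\right) + 159 = - 305 \left(5 + \left(\frac{8}{3}\right)^{2}\right) + 159 = - 305 \left(5 + \frac{64}{9}\right) + 159 = \left(-305\right) \frac{109}{9} + 159 = - \frac{33245}{9} + 159 = - \frac{31814}{9}$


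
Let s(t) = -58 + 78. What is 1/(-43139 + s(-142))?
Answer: -1/43119 ≈ -2.3192e-5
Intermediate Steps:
s(t) = 20
1/(-43139 + s(-142)) = 1/(-43139 + 20) = 1/(-43119) = -1/43119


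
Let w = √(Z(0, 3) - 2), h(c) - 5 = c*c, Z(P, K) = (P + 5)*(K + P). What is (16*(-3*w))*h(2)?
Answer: -432*√13 ≈ -1557.6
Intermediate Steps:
Z(P, K) = (5 + P)*(K + P)
h(c) = 5 + c² (h(c) = 5 + c*c = 5 + c²)
w = √13 (w = √((0² + 5*3 + 5*0 + 3*0) - 2) = √((0 + 15 + 0 + 0) - 2) = √(15 - 2) = √13 ≈ 3.6056)
(16*(-3*w))*h(2) = (16*(-3*√13))*(5 + 2²) = (-48*√13)*(5 + 4) = -48*√13*9 = -432*√13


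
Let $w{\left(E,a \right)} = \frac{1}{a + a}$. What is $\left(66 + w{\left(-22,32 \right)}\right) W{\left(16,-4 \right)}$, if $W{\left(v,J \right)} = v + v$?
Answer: $\frac{4225}{2} \approx 2112.5$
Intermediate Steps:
$W{\left(v,J \right)} = 2 v$
$w{\left(E,a \right)} = \frac{1}{2 a}$
$\left(66 + w{\left(-22,32 \right)}\right) W{\left(16,-4 \right)} = \left(66 + \frac{1}{2 \cdot 32}\right) 2 \cdot 16 = \left(66 + \frac{1}{2} \cdot \frac{1}{32}\right) 32 = \left(66 + \frac{1}{64}\right) 32 = \frac{4225}{64} \cdot 32 = \frac{4225}{2}$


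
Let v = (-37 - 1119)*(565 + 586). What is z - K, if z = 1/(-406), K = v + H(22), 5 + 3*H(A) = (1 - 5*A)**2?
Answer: 1615795549/1218 ≈ 1.3266e+6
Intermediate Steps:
v = -1330556 (v = -1156*1151 = -1330556)
H(A) = -5/3 + (1 - 5*A)**2/3
K = -3979792/3 (K = -1330556 + (-5/3 + (-1 + 5*22)**2/3) = -1330556 + (-5/3 + (-1 + 110)**2/3) = -1330556 + (-5/3 + (1/3)*109**2) = -1330556 + (-5/3 + (1/3)*11881) = -1330556 + (-5/3 + 11881/3) = -1330556 + 11876/3 = -3979792/3 ≈ -1.3266e+6)
z = -1/406 ≈ -0.0024631
z - K = -1/406 - 1*(-3979792/3) = -1/406 + 3979792/3 = 1615795549/1218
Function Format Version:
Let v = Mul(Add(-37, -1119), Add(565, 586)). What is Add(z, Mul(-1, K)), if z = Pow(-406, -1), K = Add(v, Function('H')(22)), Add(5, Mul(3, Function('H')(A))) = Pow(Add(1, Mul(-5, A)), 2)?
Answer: Rational(1615795549, 1218) ≈ 1.3266e+6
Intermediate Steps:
v = -1330556 (v = Mul(-1156, 1151) = -1330556)
Function('H')(A) = Add(Rational(-5, 3), Mul(Rational(1, 3), Pow(Add(1, Mul(-5, A)), 2)))
K = Rational(-3979792, 3) (K = Add(-1330556, Add(Rational(-5, 3), Mul(Rational(1, 3), Pow(Add(-1, Mul(5, 22)), 2)))) = Add(-1330556, Add(Rational(-5, 3), Mul(Rational(1, 3), Pow(Add(-1, 110), 2)))) = Add(-1330556, Add(Rational(-5, 3), Mul(Rational(1, 3), Pow(109, 2)))) = Add(-1330556, Add(Rational(-5, 3), Mul(Rational(1, 3), 11881))) = Add(-1330556, Add(Rational(-5, 3), Rational(11881, 3))) = Add(-1330556, Rational(11876, 3)) = Rational(-3979792, 3) ≈ -1.3266e+6)
z = Rational(-1, 406) ≈ -0.0024631
Add(z, Mul(-1, K)) = Add(Rational(-1, 406), Mul(-1, Rational(-3979792, 3))) = Add(Rational(-1, 406), Rational(3979792, 3)) = Rational(1615795549, 1218)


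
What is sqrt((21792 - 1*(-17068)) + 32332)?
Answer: 2*sqrt(17798) ≈ 266.82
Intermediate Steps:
sqrt((21792 - 1*(-17068)) + 32332) = sqrt((21792 + 17068) + 32332) = sqrt(38860 + 32332) = sqrt(71192) = 2*sqrt(17798)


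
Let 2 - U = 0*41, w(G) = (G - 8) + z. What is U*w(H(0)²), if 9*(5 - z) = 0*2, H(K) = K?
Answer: -6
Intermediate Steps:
z = 5 (z = 5 - 0*2 = 5 - ⅑*0 = 5 + 0 = 5)
w(G) = -3 + G (w(G) = (G - 8) + 5 = (-8 + G) + 5 = -3 + G)
U = 2 (U = 2 - 0*41 = 2 - 1*0 = 2 + 0 = 2)
U*w(H(0)²) = 2*(-3 + 0²) = 2*(-3 + 0) = 2*(-3) = -6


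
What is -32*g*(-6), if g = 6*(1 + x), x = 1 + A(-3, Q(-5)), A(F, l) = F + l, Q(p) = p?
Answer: -6912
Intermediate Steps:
x = -7 (x = 1 + (-3 - 5) = 1 - 8 = -7)
g = -36 (g = 6*(1 - 7) = 6*(-6) = -36)
-32*g*(-6) = -32*(-36)*(-6) = 1152*(-6) = -6912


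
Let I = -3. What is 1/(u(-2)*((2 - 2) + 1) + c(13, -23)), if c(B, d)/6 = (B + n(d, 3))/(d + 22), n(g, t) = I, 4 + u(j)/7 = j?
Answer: -1/102 ≈ -0.0098039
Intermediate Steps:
u(j) = -28 + 7*j
n(g, t) = -3
c(B, d) = 6*(-3 + B)/(22 + d) (c(B, d) = 6*((B - 3)/(d + 22)) = 6*((-3 + B)/(22 + d)) = 6*(-3 + B)/(22 + d))
1/(u(-2)*((2 - 2) + 1) + c(13, -23)) = 1/((-28 + 7*(-2))*((2 - 2) + 1) + 6*(-3 + 13)/(22 - 23)) = 1/((-28 - 14)*(0 + 1) + 6*10/(-1)) = 1/(-42*1 + 6*(-1)*10) = 1/(-42 - 60) = 1/(-102) = -1/102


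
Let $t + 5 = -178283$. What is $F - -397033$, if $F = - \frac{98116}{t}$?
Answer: $\frac{17696579405}{44572} \approx 3.9703 \cdot 10^{5}$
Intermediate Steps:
$t = -178288$ ($t = -5 - 178283 = -178288$)
$F = \frac{24529}{44572}$ ($F = - \frac{98116}{-178288} = \left(-98116\right) \left(- \frac{1}{178288}\right) = \frac{24529}{44572} \approx 0.55032$)
$F - -397033 = \frac{24529}{44572} - -397033 = \frac{24529}{44572} + 397033 = \frac{17696579405}{44572}$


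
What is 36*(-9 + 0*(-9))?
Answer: -324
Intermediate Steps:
36*(-9 + 0*(-9)) = 36*(-9 + 0) = 36*(-9) = -324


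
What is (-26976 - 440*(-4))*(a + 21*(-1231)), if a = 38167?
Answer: -310560256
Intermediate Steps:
(-26976 - 440*(-4))*(a + 21*(-1231)) = (-26976 - 440*(-4))*(38167 + 21*(-1231)) = (-26976 + 1760)*(38167 - 25851) = -25216*12316 = -310560256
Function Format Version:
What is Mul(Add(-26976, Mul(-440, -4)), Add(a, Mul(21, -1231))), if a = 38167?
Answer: -310560256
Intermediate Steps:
Mul(Add(-26976, Mul(-440, -4)), Add(a, Mul(21, -1231))) = Mul(Add(-26976, Mul(-440, -4)), Add(38167, Mul(21, -1231))) = Mul(Add(-26976, 1760), Add(38167, -25851)) = Mul(-25216, 12316) = -310560256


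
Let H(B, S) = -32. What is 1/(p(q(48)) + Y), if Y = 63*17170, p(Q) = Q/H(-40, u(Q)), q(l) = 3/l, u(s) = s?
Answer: 512/553835519 ≈ 9.2446e-7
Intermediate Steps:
p(Q) = -Q/32 (p(Q) = Q/(-32) = Q*(-1/32) = -Q/32)
Y = 1081710
1/(p(q(48)) + Y) = 1/(-3/(32*48) + 1081710) = 1/(-1/32*1/16 + 1081710) = 1/(-1/512 + 1081710) = 1/(553835519/512) = 512/553835519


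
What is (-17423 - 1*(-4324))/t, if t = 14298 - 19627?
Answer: 13099/5329 ≈ 2.4581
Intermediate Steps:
t = -5329
(-17423 - 1*(-4324))/t = (-17423 - 1*(-4324))/(-5329) = (-17423 + 4324)*(-1/5329) = -13099*(-1/5329) = 13099/5329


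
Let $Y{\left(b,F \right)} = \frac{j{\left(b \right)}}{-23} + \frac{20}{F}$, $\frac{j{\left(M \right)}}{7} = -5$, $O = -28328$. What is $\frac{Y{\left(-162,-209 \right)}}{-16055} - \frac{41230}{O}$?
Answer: $\frac{318178816511}{218625263428} \approx 1.4554$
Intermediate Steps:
$j{\left(M \right)} = -35$ ($j{\left(M \right)} = 7 \left(-5\right) = -35$)
$Y{\left(b,F \right)} = \frac{35}{23} + \frac{20}{F}$ ($Y{\left(b,F \right)} = - \frac{35}{-23} + \frac{20}{F} = \left(-35\right) \left(- \frac{1}{23}\right) + \frac{20}{F} = \frac{35}{23} + \frac{20}{F}$)
$\frac{Y{\left(-162,-209 \right)}}{-16055} - \frac{41230}{O} = \frac{\frac{35}{23} + \frac{20}{-209}}{-16055} - \frac{41230}{-28328} = \left(\frac{35}{23} + 20 \left(- \frac{1}{209}\right)\right) \left(- \frac{1}{16055}\right) - - \frac{20615}{14164} = \left(\frac{35}{23} - \frac{20}{209}\right) \left(- \frac{1}{16055}\right) + \frac{20615}{14164} = \frac{6855}{4807} \left(- \frac{1}{16055}\right) + \frac{20615}{14164} = - \frac{1371}{15435277} + \frac{20615}{14164} = \frac{318178816511}{218625263428}$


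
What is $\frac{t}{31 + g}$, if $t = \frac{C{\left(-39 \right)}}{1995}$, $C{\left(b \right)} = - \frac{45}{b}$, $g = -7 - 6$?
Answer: $\frac{1}{31122} \approx 3.2132 \cdot 10^{-5}$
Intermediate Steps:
$g = -13$
$t = \frac{1}{1729}$ ($t = \frac{\left(-45\right) \frac{1}{-39}}{1995} = \left(-45\right) \left(- \frac{1}{39}\right) \frac{1}{1995} = \frac{15}{13} \cdot \frac{1}{1995} = \frac{1}{1729} \approx 0.00057837$)
$\frac{t}{31 + g} = \frac{1}{1729 \left(31 - 13\right)} = \frac{1}{1729 \cdot 18} = \frac{1}{1729} \cdot \frac{1}{18} = \frac{1}{31122}$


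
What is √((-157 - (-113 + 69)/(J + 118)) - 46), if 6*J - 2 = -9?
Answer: I*√99569339/701 ≈ 14.235*I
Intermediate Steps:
J = -7/6 (J = ⅓ + (⅙)*(-9) = ⅓ - 3/2 = -7/6 ≈ -1.1667)
√((-157 - (-113 + 69)/(J + 118)) - 46) = √((-157 - (-113 + 69)/(-7/6 + 118)) - 46) = √((-157 - (-44)/701/6) - 46) = √((-157 - (-44)*6/701) - 46) = √((-157 - 1*(-264/701)) - 46) = √((-157 + 264/701) - 46) = √(-109793/701 - 46) = √(-142039/701) = I*√99569339/701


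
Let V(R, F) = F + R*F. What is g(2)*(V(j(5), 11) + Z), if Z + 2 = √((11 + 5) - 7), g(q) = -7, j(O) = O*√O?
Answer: -84 - 385*√5 ≈ -944.89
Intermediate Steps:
j(O) = O^(3/2)
V(R, F) = F + F*R
Z = 1 (Z = -2 + √((11 + 5) - 7) = -2 + √(16 - 7) = -2 + √9 = -2 + 3 = 1)
g(2)*(V(j(5), 11) + Z) = -7*(11*(1 + 5^(3/2)) + 1) = -7*(11*(1 + 5*√5) + 1) = -7*((11 + 55*√5) + 1) = -7*(12 + 55*√5) = -84 - 385*√5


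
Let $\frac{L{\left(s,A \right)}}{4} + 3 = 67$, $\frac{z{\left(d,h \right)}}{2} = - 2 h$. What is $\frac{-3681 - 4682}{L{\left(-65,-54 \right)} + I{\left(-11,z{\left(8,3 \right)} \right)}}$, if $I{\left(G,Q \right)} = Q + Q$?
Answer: $- \frac{8363}{232} \approx -36.047$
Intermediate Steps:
$z{\left(d,h \right)} = - 4 h$ ($z{\left(d,h \right)} = 2 \left(- 2 h\right) = - 4 h$)
$I{\left(G,Q \right)} = 2 Q$
$L{\left(s,A \right)} = 256$ ($L{\left(s,A \right)} = -12 + 4 \cdot 67 = -12 + 268 = 256$)
$\frac{-3681 - 4682}{L{\left(-65,-54 \right)} + I{\left(-11,z{\left(8,3 \right)} \right)}} = \frac{-3681 - 4682}{256 + 2 \left(\left(-4\right) 3\right)} = - \frac{8363}{256 + 2 \left(-12\right)} = - \frac{8363}{256 - 24} = - \frac{8363}{232}$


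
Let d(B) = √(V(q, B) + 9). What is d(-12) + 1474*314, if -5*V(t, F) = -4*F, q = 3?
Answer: 462836 + I*√15/5 ≈ 4.6284e+5 + 0.7746*I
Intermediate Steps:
V(t, F) = 4*F/5 (V(t, F) = -(-4)*F/5 = 4*F/5)
d(B) = √(9 + 4*B/5) (d(B) = √(4*B/5 + 9) = √(9 + 4*B/5))
d(-12) + 1474*314 = √(225 + 20*(-12))/5 + 1474*314 = √(225 - 240)/5 + 462836 = √(-15)/5 + 462836 = (I*√15)/5 + 462836 = I*√15/5 + 462836 = 462836 + I*√15/5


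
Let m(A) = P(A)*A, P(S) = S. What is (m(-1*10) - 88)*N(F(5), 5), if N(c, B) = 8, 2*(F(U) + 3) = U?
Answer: 96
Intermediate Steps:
F(U) = -3 + U/2
m(A) = A² (m(A) = A*A = A²)
(m(-1*10) - 88)*N(F(5), 5) = ((-1*10)² - 88)*8 = ((-10)² - 88)*8 = (100 - 88)*8 = 12*8 = 96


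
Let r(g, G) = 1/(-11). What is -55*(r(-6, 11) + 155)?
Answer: -8520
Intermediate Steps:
r(g, G) = -1/11
-55*(r(-6, 11) + 155) = -55*(-1/11 + 155) = -55*1704/11 = -8520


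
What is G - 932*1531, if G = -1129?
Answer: -1428021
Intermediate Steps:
G - 932*1531 = -1129 - 932*1531 = -1129 - 1426892 = -1428021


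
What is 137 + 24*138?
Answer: 3449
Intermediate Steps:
137 + 24*138 = 137 + 3312 = 3449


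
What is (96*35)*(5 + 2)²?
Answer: 164640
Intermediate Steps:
(96*35)*(5 + 2)² = 3360*7² = 3360*49 = 164640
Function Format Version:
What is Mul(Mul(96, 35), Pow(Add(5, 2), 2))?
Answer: 164640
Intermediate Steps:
Mul(Mul(96, 35), Pow(Add(5, 2), 2)) = Mul(3360, Pow(7, 2)) = Mul(3360, 49) = 164640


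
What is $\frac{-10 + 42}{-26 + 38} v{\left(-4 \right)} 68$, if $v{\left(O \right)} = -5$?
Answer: $- \frac{2720}{3} \approx -906.67$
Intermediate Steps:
$\frac{-10 + 42}{-26 + 38} v{\left(-4 \right)} 68 = \frac{-10 + 42}{-26 + 38} \left(-5\right) 68 = \frac{32}{12} \left(-5\right) 68 = 32 \cdot \frac{1}{12} \left(-5\right) 68 = \frac{8}{3} \left(-5\right) 68 = \left(- \frac{40}{3}\right) 68 = - \frac{2720}{3}$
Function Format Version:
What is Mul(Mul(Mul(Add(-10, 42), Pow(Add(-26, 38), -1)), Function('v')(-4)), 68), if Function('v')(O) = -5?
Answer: Rational(-2720, 3) ≈ -906.67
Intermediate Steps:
Mul(Mul(Mul(Add(-10, 42), Pow(Add(-26, 38), -1)), Function('v')(-4)), 68) = Mul(Mul(Mul(Add(-10, 42), Pow(Add(-26, 38), -1)), -5), 68) = Mul(Mul(Mul(32, Pow(12, -1)), -5), 68) = Mul(Mul(Mul(32, Rational(1, 12)), -5), 68) = Mul(Mul(Rational(8, 3), -5), 68) = Mul(Rational(-40, 3), 68) = Rational(-2720, 3)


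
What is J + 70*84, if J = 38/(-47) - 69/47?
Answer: 276253/47 ≈ 5877.7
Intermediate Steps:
J = -107/47 (J = 38*(-1/47) - 69*1/47 = -38/47 - 69/47 = -107/47 ≈ -2.2766)
J + 70*84 = -107/47 + 70*84 = -107/47 + 5880 = 276253/47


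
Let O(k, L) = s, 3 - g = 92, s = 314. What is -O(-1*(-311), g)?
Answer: -314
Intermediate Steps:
g = -89 (g = 3 - 1*92 = 3 - 92 = -89)
O(k, L) = 314
-O(-1*(-311), g) = -1*314 = -314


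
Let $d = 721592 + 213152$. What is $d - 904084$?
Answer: $30660$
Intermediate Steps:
$d = 934744$
$d - 904084 = 934744 - 904084 = 30660$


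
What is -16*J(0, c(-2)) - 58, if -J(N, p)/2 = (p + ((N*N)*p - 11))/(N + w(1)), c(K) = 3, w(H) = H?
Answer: -314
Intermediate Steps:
J(N, p) = -2*(-11 + p + p*N**2)/(1 + N) (J(N, p) = -2*(p + ((N*N)*p - 11))/(N + 1) = -2*(p + (N**2*p - 11))/(1 + N) = -2*(p + (p*N**2 - 11))/(1 + N) = -2*(p + (-11 + p*N**2))/(1 + N) = -2*(-11 + p + p*N**2)/(1 + N))
-16*J(0, c(-2)) - 58 = -32*(11 - 1*3 - 1*3*0**2)/(1 + 0) - 58 = -32*(11 - 3 - 1*3*0)/1 - 58 = -32*(11 - 3 + 0) - 58 = -32*8 - 58 = -16*16 - 58 = -256 - 58 = -314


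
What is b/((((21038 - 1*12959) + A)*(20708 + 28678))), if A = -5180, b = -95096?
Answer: -47548/71585007 ≈ -0.00066422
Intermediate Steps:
b/((((21038 - 1*12959) + A)*(20708 + 28678))) = -95096*1/((20708 + 28678)*((21038 - 1*12959) - 5180)) = -95096*1/(49386*((21038 - 12959) - 5180)) = -95096*1/(49386*(8079 - 5180)) = -95096/(2899*49386) = -95096/143170014 = -95096*1/143170014 = -47548/71585007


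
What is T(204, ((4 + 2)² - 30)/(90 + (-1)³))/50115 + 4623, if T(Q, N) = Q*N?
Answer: 6873222543/1486745 ≈ 4623.0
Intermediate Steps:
T(Q, N) = N*Q
T(204, ((4 + 2)² - 30)/(90 + (-1)³))/50115 + 4623 = ((((4 + 2)² - 30)/(90 + (-1)³))*204)/50115 + 4623 = (((6² - 30)/(90 - 1))*204)*(1/50115) + 4623 = (((36 - 30)/89)*204)*(1/50115) + 4623 = ((6*(1/89))*204)*(1/50115) + 4623 = ((6/89)*204)*(1/50115) + 4623 = (1224/89)*(1/50115) + 4623 = 408/1486745 + 4623 = 6873222543/1486745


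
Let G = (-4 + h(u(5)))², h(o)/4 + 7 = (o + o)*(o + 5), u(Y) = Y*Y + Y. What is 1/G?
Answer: 1/70023424 ≈ 1.4281e-8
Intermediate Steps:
u(Y) = Y + Y² (u(Y) = Y² + Y = Y + Y²)
h(o) = -28 + 8*o*(5 + o) (h(o) = -28 + 4*((o + o)*(o + 5)) = -28 + 4*((2*o)*(5 + o)) = -28 + 4*(2*o*(5 + o)) = -28 + 8*o*(5 + o))
G = 70023424 (G = (-4 + (-28 + 8*(5*(1 + 5))² + 40*(5*(1 + 5))))² = (-4 + (-28 + 8*(5*6)² + 40*(5*6)))² = (-4 + (-28 + 8*30² + 40*30))² = (-4 + (-28 + 8*900 + 1200))² = (-4 + (-28 + 7200 + 1200))² = (-4 + 8372)² = 8368² = 70023424)
1/G = 1/70023424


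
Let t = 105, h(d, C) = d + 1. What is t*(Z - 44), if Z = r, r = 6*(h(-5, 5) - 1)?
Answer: -7770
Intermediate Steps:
h(d, C) = 1 + d
r = -30 (r = 6*((1 - 5) - 1) = 6*(-4 - 1) = 6*(-5) = -30)
Z = -30
t*(Z - 44) = 105*(-30 - 44) = 105*(-74) = -7770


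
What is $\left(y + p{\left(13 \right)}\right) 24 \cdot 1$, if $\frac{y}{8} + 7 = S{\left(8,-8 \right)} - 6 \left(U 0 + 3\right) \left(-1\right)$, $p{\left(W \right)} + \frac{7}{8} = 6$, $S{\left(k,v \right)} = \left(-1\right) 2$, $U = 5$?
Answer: $1851$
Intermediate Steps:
$S{\left(k,v \right)} = -2$
$p{\left(W \right)} = \frac{41}{8}$ ($p{\left(W \right)} = - \frac{7}{8} + 6 = \frac{41}{8}$)
$y = 72$ ($y = -56 + 8 \left(-2 - 6 \left(5 \cdot 0 + 3\right) \left(-1\right)\right) = -56 + 8 \left(-2 - 6 \left(0 + 3\right) \left(-1\right)\right) = -56 + 8 \left(-2 - 6 \cdot 3 \left(-1\right)\right) = -56 + 8 \left(-2 - 18 \left(-1\right)\right) = -56 + 8 \left(-2 - -18\right) = -56 + 8 \left(-2 + 18\right) = -56 + 8 \cdot 16 = -56 + 128 = 72$)
$\left(y + p{\left(13 \right)}\right) 24 \cdot 1 = \left(72 + \frac{41}{8}\right) 24 \cdot 1 = \frac{617}{8} \cdot 24 = 1851$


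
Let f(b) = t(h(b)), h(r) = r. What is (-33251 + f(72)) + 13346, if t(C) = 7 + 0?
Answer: -19898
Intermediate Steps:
t(C) = 7
f(b) = 7
(-33251 + f(72)) + 13346 = (-33251 + 7) + 13346 = -33244 + 13346 = -19898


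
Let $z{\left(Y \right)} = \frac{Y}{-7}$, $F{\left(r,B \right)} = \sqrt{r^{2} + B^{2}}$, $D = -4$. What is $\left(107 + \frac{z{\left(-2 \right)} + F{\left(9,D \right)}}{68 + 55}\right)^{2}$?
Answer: $\frac{8487757394}{741321} + \frac{184258 \sqrt{97}}{105903} \approx 11467.0$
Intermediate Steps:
$F{\left(r,B \right)} = \sqrt{B^{2} + r^{2}}$
$z{\left(Y \right)} = - \frac{Y}{7}$ ($z{\left(Y \right)} = Y \left(- \frac{1}{7}\right) = - \frac{Y}{7}$)
$\left(107 + \frac{z{\left(-2 \right)} + F{\left(9,D \right)}}{68 + 55}\right)^{2} = \left(107 + \frac{\left(- \frac{1}{7}\right) \left(-2\right) + \sqrt{\left(-4\right)^{2} + 9^{2}}}{68 + 55}\right)^{2} = \left(107 + \frac{\frac{2}{7} + \sqrt{16 + 81}}{123}\right)^{2} = \left(107 + \left(\frac{2}{7} + \sqrt{97}\right) \frac{1}{123}\right)^{2} = \left(107 + \left(\frac{2}{861} + \frac{\sqrt{97}}{123}\right)\right)^{2} = \left(\frac{92129}{861} + \frac{\sqrt{97}}{123}\right)^{2}$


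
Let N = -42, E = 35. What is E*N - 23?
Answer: -1493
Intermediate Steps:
E*N - 23 = 35*(-42) - 23 = -1470 - 23 = -1493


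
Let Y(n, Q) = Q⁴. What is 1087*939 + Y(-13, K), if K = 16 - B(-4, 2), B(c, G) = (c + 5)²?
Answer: 1071318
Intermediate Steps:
B(c, G) = (5 + c)²
K = 15 (K = 16 - (5 - 4)² = 16 - 1*1² = 16 - 1*1 = 16 - 1 = 15)
1087*939 + Y(-13, K) = 1087*939 + 15⁴ = 1020693 + 50625 = 1071318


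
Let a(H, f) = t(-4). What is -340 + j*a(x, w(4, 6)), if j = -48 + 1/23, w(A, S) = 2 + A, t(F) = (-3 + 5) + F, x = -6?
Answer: -5614/23 ≈ -244.09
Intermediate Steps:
t(F) = 2 + F
a(H, f) = -2 (a(H, f) = 2 - 4 = -2)
j = -1103/23 (j = -48 + 1/23 = -1103/23 ≈ -47.957)
-340 + j*a(x, w(4, 6)) = -340 - 1103/23*(-2) = -340 + 2206/23 = -5614/23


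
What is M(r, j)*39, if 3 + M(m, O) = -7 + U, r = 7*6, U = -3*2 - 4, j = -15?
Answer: -780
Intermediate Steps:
U = -10 (U = -6 - 4 = -10)
r = 42
M(m, O) = -20 (M(m, O) = -3 + (-7 - 10) = -3 - 17 = -20)
M(r, j)*39 = -20*39 = -780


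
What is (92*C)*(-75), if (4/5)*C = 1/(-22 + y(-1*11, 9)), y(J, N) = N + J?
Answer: 2875/8 ≈ 359.38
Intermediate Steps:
y(J, N) = J + N
C = -5/96 (C = 5/(4*(-22 + (-1*11 + 9))) = 5/(4*(-22 + (-11 + 9))) = 5/(4*(-22 - 2)) = (5/4)/(-24) = (5/4)*(-1/24) = -5/96 ≈ -0.052083)
(92*C)*(-75) = (92*(-5/96))*(-75) = -115/24*(-75) = 2875/8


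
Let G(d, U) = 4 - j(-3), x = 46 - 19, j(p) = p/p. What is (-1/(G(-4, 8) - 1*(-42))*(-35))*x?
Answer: 21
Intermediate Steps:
j(p) = 1
x = 27
G(d, U) = 3 (G(d, U) = 4 - 1*1 = 4 - 1 = 3)
(-1/(G(-4, 8) - 1*(-42))*(-35))*x = (-1/(3 - 1*(-42))*(-35))*27 = (-1/(3 + 42)*(-35))*27 = (-1/45*(-35))*27 = (-1*1/45*(-35))*27 = -1/45*(-35)*27 = (7/9)*27 = 21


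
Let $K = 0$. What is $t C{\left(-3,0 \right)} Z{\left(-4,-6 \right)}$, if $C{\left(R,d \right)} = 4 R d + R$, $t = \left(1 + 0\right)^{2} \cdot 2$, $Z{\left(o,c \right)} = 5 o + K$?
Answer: $120$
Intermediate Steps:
$Z{\left(o,c \right)} = 5 o$ ($Z{\left(o,c \right)} = 5 o + 0 = 5 o$)
$t = 2$ ($t = 1^{2} \cdot 2 = 1 \cdot 2 = 2$)
$C{\left(R,d \right)} = R + 4 R d$ ($C{\left(R,d \right)} = 4 R d + R = R + 4 R d$)
$t C{\left(-3,0 \right)} Z{\left(-4,-6 \right)} = 2 \left(- 3 \left(1 + 4 \cdot 0\right)\right) 5 \left(-4\right) = 2 \left(- 3 \left(1 + 0\right)\right) \left(-20\right) = 2 \left(\left(-3\right) 1\right) \left(-20\right) = 2 \left(-3\right) \left(-20\right) = \left(-6\right) \left(-20\right) = 120$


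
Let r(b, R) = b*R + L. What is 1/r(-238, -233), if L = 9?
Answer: 1/55463 ≈ 1.8030e-5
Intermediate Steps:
r(b, R) = 9 + R*b (r(b, R) = b*R + 9 = R*b + 9 = 9 + R*b)
1/r(-238, -233) = 1/(9 - 233*(-238)) = 1/(9 + 55454) = 1/55463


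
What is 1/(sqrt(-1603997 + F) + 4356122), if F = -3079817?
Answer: 2178061/9487901781349 - I*sqrt(4683814)/18975803562698 ≈ 2.2956e-7 - 1.1405e-10*I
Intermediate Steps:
1/(sqrt(-1603997 + F) + 4356122) = 1/(sqrt(-1603997 - 3079817) + 4356122) = 1/(sqrt(-4683814) + 4356122) = 1/(I*sqrt(4683814) + 4356122) = 1/(4356122 + I*sqrt(4683814))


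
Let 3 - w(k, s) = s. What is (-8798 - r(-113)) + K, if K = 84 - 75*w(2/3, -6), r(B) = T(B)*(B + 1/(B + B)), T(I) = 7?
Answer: -1943141/226 ≈ -8598.0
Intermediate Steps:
w(k, s) = 3 - s
r(B) = 7*B + 7/(2*B) (r(B) = 7*(B + 1/(B + B)) = 7*(B + 1/(2*B)) = 7*B + 7/(2*B))
K = -591 (K = 84 - 75*(3 - 1*(-6)) = 84 - 75*(3 + 6) = 84 - 75*9 = 84 - 675 = -591)
(-8798 - r(-113)) + K = (-8798 - (7*(-113) + (7/2)/(-113))) - 591 = (-8798 - (-791 + (7/2)*(-1/113))) - 591 = (-8798 - (-791 - 7/226)) - 591 = (-8798 - 1*(-178773/226)) - 591 = (-8798 + 178773/226) - 591 = -1809575/226 - 591 = -1943141/226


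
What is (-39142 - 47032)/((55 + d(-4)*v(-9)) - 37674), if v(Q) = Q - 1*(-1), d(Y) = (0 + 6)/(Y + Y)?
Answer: 86174/37613 ≈ 2.2911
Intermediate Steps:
d(Y) = 3/Y (d(Y) = 6/((2*Y)) = 6*(1/(2*Y)) = 3/Y)
v(Q) = 1 + Q (v(Q) = Q + 1 = 1 + Q)
(-39142 - 47032)/((55 + d(-4)*v(-9)) - 37674) = (-39142 - 47032)/((55 + (3/(-4))*(1 - 9)) - 37674) = -86174/((55 + (3*(-¼))*(-8)) - 37674) = -86174/((55 - ¾*(-8)) - 37674) = -86174/((55 + 6) - 37674) = -86174/(61 - 37674) = -86174/(-37613) = -86174*(-1/37613) = 86174/37613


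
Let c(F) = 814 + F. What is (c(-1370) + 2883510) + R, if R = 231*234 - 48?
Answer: 2936960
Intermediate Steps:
R = 54006 (R = 54054 - 48 = 54006)
(c(-1370) + 2883510) + R = ((814 - 1370) + 2883510) + 54006 = (-556 + 2883510) + 54006 = 2882954 + 54006 = 2936960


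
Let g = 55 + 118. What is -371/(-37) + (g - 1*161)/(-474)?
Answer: 29235/2923 ≈ 10.002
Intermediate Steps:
g = 173
-371/(-37) + (g - 1*161)/(-474) = -371/(-37) + (173 - 1*161)/(-474) = -371*(-1/37) + (173 - 161)*(-1/474) = 371/37 + 12*(-1/474) = 371/37 - 2/79 = 29235/2923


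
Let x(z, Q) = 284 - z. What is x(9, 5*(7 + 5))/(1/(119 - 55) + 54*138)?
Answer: 17600/476929 ≈ 0.036903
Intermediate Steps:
x(9, 5*(7 + 5))/(1/(119 - 55) + 54*138) = (284 - 1*9)/(1/(119 - 55) + 54*138) = (284 - 9)/(1/64 + 7452) = 275/(1/64 + 7452) = 275/(476929/64) = 275*(64/476929) = 17600/476929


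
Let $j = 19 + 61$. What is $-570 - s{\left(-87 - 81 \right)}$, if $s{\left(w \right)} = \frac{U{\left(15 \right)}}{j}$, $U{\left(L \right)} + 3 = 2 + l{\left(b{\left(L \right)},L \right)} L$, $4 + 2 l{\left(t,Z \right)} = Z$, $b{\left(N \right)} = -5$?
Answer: $- \frac{91363}{160} \approx -571.02$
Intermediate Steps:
$j = 80$
$l{\left(t,Z \right)} = -2 + \frac{Z}{2}$
$U{\left(L \right)} = -1 + L \left(-2 + \frac{L}{2}\right)$ ($U{\left(L \right)} = -3 + \left(2 + \left(-2 + \frac{L}{2}\right) L\right) = -3 + \left(2 + L \left(-2 + \frac{L}{2}\right)\right) = -1 + L \left(-2 + \frac{L}{2}\right)$)
$s{\left(w \right)} = \frac{163}{160}$ ($s{\left(w \right)} = \frac{-1 + \frac{1}{2} \cdot 15 \left(-4 + 15\right)}{80} = \left(-1 + \frac{1}{2} \cdot 15 \cdot 11\right) \frac{1}{80} = \left(-1 + \frac{165}{2}\right) \frac{1}{80} = \frac{163}{2} \cdot \frac{1}{80} = \frac{163}{160}$)
$-570 - s{\left(-87 - 81 \right)} = -570 - \frac{163}{160} = - \frac{91363}{160}$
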